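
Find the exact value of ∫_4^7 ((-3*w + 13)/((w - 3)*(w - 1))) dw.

-log(2)

Factor the denominator: w**2 - 4*w + 3 = (w - 1)(w - 3).
Partial fractions: (-3*w + 13)/((w - 3)*(w - 1)) = -5/(w - 1) + 2/(w - 3).
An antiderivative is F(w) = 2*log(w - 3) - 5*log(w - 1).
Then F(7) - F(4) = (-5*log(3) - log(2)) - (-5*log(3)) = -log(2).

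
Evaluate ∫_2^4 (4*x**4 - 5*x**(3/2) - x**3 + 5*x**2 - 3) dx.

By the power rule, an antiderivative is F(x) = -2*x**(5/2) + 4*x**5/5 - x**4/4 + 5*x**3/3 - 3*x.
Then F(4) - F(2) = (11788/15) - (434/15 - 8*sqrt(2)) = 8*sqrt(2) + 11354/15.

8*sqrt(2) + 11354/15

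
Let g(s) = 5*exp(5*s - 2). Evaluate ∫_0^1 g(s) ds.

-(1 - exp(5))*exp(-2)

Let u = 5*s - 2, so du = 5 ds. When s = 0, u = -2; when s = 1, u = 3.
The integral becomes ∫ exp(u) du from -2 to 3, with antiderivative exp(u).
Back in s: F(s) = exp(5*s - 2).
Then F(1) - F(0) = (exp(3)) - (exp(-2)) = -(1 - exp(5))*exp(-2).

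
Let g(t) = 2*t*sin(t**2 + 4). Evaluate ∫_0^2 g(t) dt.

cos(4) - cos(8)

Let u = t**2 + 4, so du = 2*t dt. When t = 0, u = 4; when t = 2, u = 8.
The integral becomes ∫ sin(u) du from 4 to 8, with antiderivative -cos(u).
Back in t: F(t) = -cos(t**2 + 4).
Then F(2) - F(0) = (-cos(8)) - (-cos(4)) = cos(4) - cos(8).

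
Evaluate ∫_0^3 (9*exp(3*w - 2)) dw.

Let u = 3*w - 2, so du = 3 dw. When w = 0, u = -2; when w = 3, u = 7.
The integral becomes 3·∫ exp(u) du from -2 to 7, with antiderivative 3*exp(u).
Back in w: F(w) = 3*exp(3*w - 2).
Then F(3) - F(0) = (3*exp(7)) - (3*exp(-2)) = -(3 - 3*exp(9))*exp(-2).

-(3 - 3*exp(9))*exp(-2)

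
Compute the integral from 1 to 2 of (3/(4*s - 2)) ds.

3*log(3)/4

An antiderivative is F(s) = 3*log(4*s - 2)/4.
Then F(2) - F(1) = (3*log(6)/4) - (3*log(2)/4) = 3*log(3)/4.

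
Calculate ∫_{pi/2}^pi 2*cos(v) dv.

An antiderivative is F(v) = 2*sin(v).
Then F(pi) - F(pi/2) = (0) - (2) = -2.

-2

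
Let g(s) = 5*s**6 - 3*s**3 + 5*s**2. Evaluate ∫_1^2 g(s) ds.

7655/84

By the power rule, an antiderivative is F(s) = 5*s**7/7 - 3*s**4/4 + 5*s**3/3.
Then F(2) - F(1) = (1948/21) - (137/84) = 7655/84.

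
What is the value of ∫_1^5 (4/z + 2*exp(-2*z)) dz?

-exp(-10) + exp(-2) + 4*log(5)

An antiderivative is F(z) = 4*log(z) - exp(-2*z).
Then F(5) - F(1) = (-exp(-10) + 4*log(5)) - (-exp(-2)) = -exp(-10) + exp(-2) + 4*log(5).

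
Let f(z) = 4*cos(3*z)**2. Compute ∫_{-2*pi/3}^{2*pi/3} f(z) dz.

8*pi/3

Use the identity cos^2(3*z) = (1 + cos(6*z))/2.
An antiderivative is F(z) = 2*z + sin(6*z)/3.
Then F(2*pi/3) - F(-2*pi/3) = (4*pi/3) - (-4*pi/3) = 8*pi/3.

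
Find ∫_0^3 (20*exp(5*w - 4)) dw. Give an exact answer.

Let u = 5*w - 4, so du = 5 dw. When w = 0, u = -4; when w = 3, u = 11.
The integral becomes 4·∫ exp(u) du from -4 to 11, with antiderivative 4*exp(u).
Back in w: F(w) = 4*exp(5*w - 4).
Then F(3) - F(0) = (4*exp(11)) - (4*exp(-4)) = -(4 - 4*exp(15))*exp(-4).

-(4 - 4*exp(15))*exp(-4)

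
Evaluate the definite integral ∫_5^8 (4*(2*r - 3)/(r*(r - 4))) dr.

Factor the denominator: r**2 - 4*r = r(r - 4).
Partial fractions: 4*(2*r - 3)/(r*(r - 4)) = 3/r + 5/(r - 4).
An antiderivative is F(r) = 3*log(r) + 5*log(r - 4).
Then F(8) - F(5) = (19*log(2)) - (3*log(5)) = -3*log(5) + 19*log(2).

-3*log(5) + 19*log(2)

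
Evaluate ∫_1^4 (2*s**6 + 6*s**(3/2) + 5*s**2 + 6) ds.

170739/35

By the power rule, an antiderivative is F(s) = 2*s**7/7 + 12*s**(5/2)/5 + 5*s**3/3 + 6*s.
Then F(4) - F(1) = (513304/105) - (1087/105) = 170739/35.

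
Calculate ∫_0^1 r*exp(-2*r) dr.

(-3 + exp(2))*exp(-2)/4

Integrate by parts once (u = r, dv = exp(-2*r) dr).
An antiderivative is F(r) = (-2*r - 1)*exp(-2*r)/4.
Then F(1) - F(0) = (-3*exp(-2)/4) - (-1/4) = (-3 + exp(2))*exp(-2)/4.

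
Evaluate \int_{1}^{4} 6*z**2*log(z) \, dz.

-42 + 256*log(2)

Integrate by parts once (u = ln z, dv = 6*z**2 dz).
An antiderivative is F(z) = 2*z**3*(3*log(z) - 1)/3.
Then F(4) - F(1) = (-128/3 + 256*log(2)) - (-2/3) = -42 + 256*log(2).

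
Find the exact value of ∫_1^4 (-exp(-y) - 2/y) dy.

An antiderivative is F(y) = -2*log(y) + exp(-y).
Then F(4) - F(1) = (-4*log(2) + exp(-4)) - (exp(-1)) = -4*log(2) - exp(-1) + exp(-4).

-4*log(2) - exp(-1) + exp(-4)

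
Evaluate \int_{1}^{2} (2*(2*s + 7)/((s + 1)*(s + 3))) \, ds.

-3*log(2) - log(5) + 5*log(3)

Factor the denominator: s**2 + 4*s + 3 = (s + 3)(s + 1).
Partial fractions: 2*(2*s + 7)/((s + 1)*(s + 3)) = -1/(s + 3) + 5/(s + 1).
An antiderivative is F(s) = 5*log(s + 1) - log(s + 3).
Then F(2) - F(1) = (-log(5) + 5*log(3)) - (log(8)) = -3*log(2) - log(5) + 5*log(3).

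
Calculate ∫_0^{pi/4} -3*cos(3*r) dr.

An antiderivative is F(r) = -sin(3*r).
Then F(pi/4) - F(0) = (-sqrt(2)/2) - (0) = -sqrt(2)/2.

-sqrt(2)/2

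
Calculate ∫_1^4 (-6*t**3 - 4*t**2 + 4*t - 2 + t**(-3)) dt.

-14145/32

By the power rule, an antiderivative is F(t) = -3*t**4/2 - 4*t**3/3 + 2*t**2 - 2*t - 1/(2*t**2).
Then F(4) - F(1) = (-42755/96) - (-10/3) = -14145/32.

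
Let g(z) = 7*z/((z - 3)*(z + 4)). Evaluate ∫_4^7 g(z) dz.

Factor the denominator: z**2 + z - 12 = (z + 4)(z - 3).
Partial fractions: 7*z/((z - 3)*(z + 4)) = 4/(z + 4) + 3/(z - 3).
An antiderivative is F(z) = 3*log(z - 3) + 4*log(z + 4).
Then F(7) - F(4) = (6*log(2) + 4*log(11)) - (12*log(2)) = -6*log(2) + 4*log(11).

-6*log(2) + 4*log(11)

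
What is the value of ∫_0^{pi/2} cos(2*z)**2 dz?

Use the identity cos^2(2*z) = (1 + cos(4*z))/2.
An antiderivative is F(z) = z/2 + sin(4*z)/8.
Then F(pi/2) - F(0) = (pi/4) - (0) = pi/4.

pi/4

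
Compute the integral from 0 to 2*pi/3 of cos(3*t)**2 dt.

Use the identity cos^2(3*t) = (1 + cos(6*t))/2.
An antiderivative is F(t) = t/2 + sin(6*t)/12.
Then F(2*pi/3) - F(0) = (pi/3) - (0) = pi/3.

pi/3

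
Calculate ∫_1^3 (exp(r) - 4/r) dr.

-log(81) - exp(1) + exp(3)

An antiderivative is F(r) = exp(r) - 4*log(r).
Then F(3) - F(1) = (-log(81) + exp(3)) - (exp(1)) = -log(81) - exp(1) + exp(3).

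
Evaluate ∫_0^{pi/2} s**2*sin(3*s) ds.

-pi/9 - 2/27

Integrate by parts twice (u = s^2, dv = sin(3*s) ds).
An antiderivative is F(s) = -s**2*cos(3*s)/3 + 2*s*sin(3*s)/9 + 2*cos(3*s)/27.
Then F(pi/2) - F(0) = (-pi/9) - (2/27) = -pi/9 - 2/27.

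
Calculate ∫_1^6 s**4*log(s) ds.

Integrate by parts once (u = ln s, dv = s**4 ds).
An antiderivative is F(s) = s**5*(5*log(s) - 1)/25.
Then F(6) - F(1) = (-7776/25 + 7776*log(6)/5) - (-1/25) = -311 + 7776*log(6)/5.

-311 + 7776*log(6)/5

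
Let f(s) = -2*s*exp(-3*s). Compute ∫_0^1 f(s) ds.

-2/9 + 8*exp(-3)/9

Integrate by parts once (u = s, dv = -2*exp(-3*s) ds).
An antiderivative is F(s) = (6*s + 2)*exp(-3*s)/9.
Then F(1) - F(0) = (8*exp(-3)/9) - (2/9) = -2/9 + 8*exp(-3)/9.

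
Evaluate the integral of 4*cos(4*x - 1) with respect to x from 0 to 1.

sin(3) + sin(1)

Let u = 4*x - 1, so du = 4 dx. When x = 0, u = -1; when x = 1, u = 3.
The integral becomes ∫ cos(u) du from -1 to 3, with antiderivative sin(u).
Back in x: F(x) = sin(4*x - 1).
Then F(1) - F(0) = (sin(3)) - (-sin(1)) = sin(3) + sin(1).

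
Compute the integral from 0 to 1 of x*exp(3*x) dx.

Integrate by parts once (u = x, dv = exp(3*x) dx).
An antiderivative is F(x) = (3*x - 1)*exp(3*x)/9.
Then F(1) - F(0) = (2*exp(3)/9) - (-1/9) = 1/9 + 2*exp(3)/9.

1/9 + 2*exp(3)/9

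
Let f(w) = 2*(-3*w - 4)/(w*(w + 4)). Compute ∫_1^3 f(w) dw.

-4*log(7) - 2*log(3) + 4*log(5)

Factor the denominator: w**2 + 4*w = (w + 4)w.
Partial fractions: 2*(-3*w - 4)/(w*(w + 4)) = -4/(w + 4) - 2/w.
An antiderivative is F(w) = -2*log(w) - 4*log(w + 4).
Then F(3) - F(1) = (-4*log(7) - 2*log(3)) - (-4*log(5)) = -4*log(7) - 2*log(3) + 4*log(5).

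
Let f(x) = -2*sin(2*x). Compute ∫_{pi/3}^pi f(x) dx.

3/2

An antiderivative is F(x) = cos(2*x).
Then F(pi) - F(pi/3) = (1) - (-1/2) = 3/2.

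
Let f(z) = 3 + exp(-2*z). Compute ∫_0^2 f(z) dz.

13/2 - exp(-4)/2

An antiderivative is F(z) = 3*z - exp(-2*z)/2.
Then F(2) - F(0) = (6 - exp(-4)/2) - (-1/2) = 13/2 - exp(-4)/2.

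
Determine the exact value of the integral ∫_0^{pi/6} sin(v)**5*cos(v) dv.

Let u = sin(v), so du = cos(v) dv. When v = 0, u = 0; when v = pi/6, u = 1/2.
The integral becomes ∫ u**5 du from 0 to 1/2, with antiderivative u**6/6.
Back in v: F(v) = sin(v)**6/6.
Then F(pi/6) - F(0) = (1/384) - (0) = 1/384.

1/384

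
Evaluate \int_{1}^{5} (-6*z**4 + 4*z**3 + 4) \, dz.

-15544/5

By the power rule, an antiderivative is F(z) = -6*z**5/5 + z**4 + 4*z.
Then F(5) - F(1) = (-3105) - (19/5) = -15544/5.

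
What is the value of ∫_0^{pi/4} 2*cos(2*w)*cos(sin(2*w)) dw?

sin(1)

Let u = sin(2*w), so du = 2*cos(2*w) dw. When w = 0, u = 0; when w = pi/4, u = 1.
The integral becomes ∫ cos(u) du from 0 to 1, with antiderivative sin(u).
Back in w: F(w) = sin(sin(2*w)).
Then F(pi/4) - F(0) = (sin(1)) - (0) = sin(1).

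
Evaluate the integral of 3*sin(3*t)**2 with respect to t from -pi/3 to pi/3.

Use the identity sin^2(3*t) = (1 - cos(6*t))/2.
An antiderivative is F(t) = 3*t/2 - sin(6*t)/4.
Then F(pi/3) - F(-pi/3) = (pi/2) - (-pi/2) = pi.

pi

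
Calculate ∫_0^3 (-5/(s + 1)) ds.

-10*log(2)

An antiderivative is F(s) = -5*log(s + 1).
Then F(3) - F(0) = (-10*log(2)) - (0) = -10*log(2).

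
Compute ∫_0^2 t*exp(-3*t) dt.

Integrate by parts once (u = t, dv = exp(-3*t) dt).
An antiderivative is F(t) = (-3*t - 1)*exp(-3*t)/9.
Then F(2) - F(0) = (-7*exp(-6)/9) - (-1/9) = (-7 + exp(6))*exp(-6)/9.

(-7 + exp(6))*exp(-6)/9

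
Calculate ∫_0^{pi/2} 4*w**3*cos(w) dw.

Integrate by parts 3 times (u = w^3, dv = 4*cos(w) dw).
An antiderivative is F(w) = 4*w**3*sin(w) + 12*w**2*cos(w) - 24*w*sin(w) - 24*cos(w).
Then F(pi/2) - F(0) = (pi*(-24 + pi**2)/2) - (-24) = -12*pi + pi**3/2 + 24.

-12*pi + pi**3/2 + 24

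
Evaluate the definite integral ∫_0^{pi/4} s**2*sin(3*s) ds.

-2/27 - sqrt(2)/27 + sqrt(2)*pi/36 + sqrt(2)*pi**2/96

Integrate by parts twice (u = s^2, dv = sin(3*s) ds).
An antiderivative is F(s) = -s**2*cos(3*s)/3 + 2*s*sin(3*s)/9 + 2*cos(3*s)/27.
Then F(pi/4) - F(0) = (sqrt(2)*(-32 + 24*pi + 9*pi**2)/864) - (2/27) = -2/27 - sqrt(2)/27 + sqrt(2)*pi/36 + sqrt(2)*pi**2/96.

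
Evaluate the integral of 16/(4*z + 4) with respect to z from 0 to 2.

log(81)

Let u = 4*z + 4, so du = 4 dz. When z = 0, u = 4; when z = 2, u = 12.
The integral becomes 4·∫ 1/u du from 4 to 12, with antiderivative 4*log(u).
Back in z: F(z) = 4*log(4*z + 4).
Then F(2) - F(0) = (4*log(3) + 8*log(2)) - (8*log(2)) = log(81).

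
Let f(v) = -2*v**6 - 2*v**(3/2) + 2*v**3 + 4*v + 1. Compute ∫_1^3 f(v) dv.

By the power rule, an antiderivative is F(v) = -2*v**7/7 - 4*v**(5/2)/5 + v**4/2 + 2*v**2 + v.
Then F(3) - F(1) = (-7887/14 - 36*sqrt(3)/5) - (169/70) = -19802/35 - 36*sqrt(3)/5.

-19802/35 - 36*sqrt(3)/5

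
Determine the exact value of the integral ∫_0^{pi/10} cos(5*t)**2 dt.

Use the identity cos^2(5*t) = (1 + cos(10*t))/2.
An antiderivative is F(t) = t/2 + sin(10*t)/20.
Then F(pi/10) - F(0) = (pi/20) - (0) = pi/20.

pi/20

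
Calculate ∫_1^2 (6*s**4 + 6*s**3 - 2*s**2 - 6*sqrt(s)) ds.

By the power rule, an antiderivative is F(s) = 6*s**5/5 + 3*s**4/2 - 4*s**(3/2) - 2*s**3/3.
Then F(2) - F(1) = (856/15 - 8*sqrt(2)) - (-59/30) = 1771/30 - 8*sqrt(2).

1771/30 - 8*sqrt(2)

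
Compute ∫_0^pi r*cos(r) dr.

-2

Integrate by parts once (u = r, dv = cos(r) dr).
An antiderivative is F(r) = r*sin(r) + cos(r).
Then F(pi) - F(0) = (-1) - (1) = -2.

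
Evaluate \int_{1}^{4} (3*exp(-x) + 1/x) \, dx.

An antiderivative is F(x) = log(x) - 3*exp(-x).
Then F(4) - F(1) = ((-3 + log(4**exp(4)))*exp(-4)) - (-3*exp(-1)) = (-3 + 3*exp(3) + log(4**exp(4)))*exp(-4).

(-3 + 3*exp(3) + log(4**exp(4)))*exp(-4)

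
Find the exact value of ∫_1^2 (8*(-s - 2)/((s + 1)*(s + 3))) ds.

Factor the denominator: s**2 + 4*s + 3 = (s + 3)(s + 1).
Partial fractions: 8*(-s - 2)/((s + 1)*(s + 3)) = -4/(s + 3) - 4/(s + 1).
An antiderivative is F(s) = -4*log(s + 1) - 4*log(s + 3).
Then F(2) - F(1) = (-4*log(5) - 4*log(3)) - (-12*log(2)) = -4*log(5) - 4*log(3) + 12*log(2).

-4*log(5) - 4*log(3) + 12*log(2)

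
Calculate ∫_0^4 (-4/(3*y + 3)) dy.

-4*log(5)/3

An antiderivative is F(y) = -4*log(3*y + 3)/3.
Then F(4) - F(0) = (-4*log(15)/3) - (-4*log(3)/3) = -4*log(5)/3.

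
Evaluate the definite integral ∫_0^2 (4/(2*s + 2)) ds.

An antiderivative is F(s) = 2*log(2*s + 2).
Then F(2) - F(0) = (log(36)) - (log(4)) = log(9).

log(9)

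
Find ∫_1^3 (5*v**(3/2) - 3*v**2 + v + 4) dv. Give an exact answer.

By the power rule, an antiderivative is F(v) = 2*v**(5/2) - v**3 + v**2/2 + 4*v.
Then F(3) - F(1) = (-21/2 + 18*sqrt(3)) - (11/2) = -16 + 18*sqrt(3).

-16 + 18*sqrt(3)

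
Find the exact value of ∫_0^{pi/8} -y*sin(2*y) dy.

sqrt(2)*(-4 + pi)/32

Integrate by parts once (u = y, dv = -sin(2*y) dy).
An antiderivative is F(y) = y*cos(2*y)/2 - sin(2*y)/4.
Then F(pi/8) - F(0) = (sqrt(2)*(-4 + pi)/32) - (0) = sqrt(2)*(-4 + pi)/32.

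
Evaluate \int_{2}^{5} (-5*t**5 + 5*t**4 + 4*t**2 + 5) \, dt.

By the power rule, an antiderivative is F(t) = -5*t**6/6 + t**5 + 4*t**3/3 + 5*t.
Then F(5) - F(2) = (-58225/6) - (-2/3) = -19407/2.

-19407/2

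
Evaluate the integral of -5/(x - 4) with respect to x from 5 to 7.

-5*log(3)

An antiderivative is F(x) = -5*log(x - 4).
Then F(7) - F(5) = (-5*log(3)) - (0) = -5*log(3).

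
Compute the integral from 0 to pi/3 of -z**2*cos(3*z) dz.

Integrate by parts twice (u = z^2, dv = -cos(3*z) dz).
An antiderivative is F(z) = -z**2*sin(3*z)/3 - 2*z*cos(3*z)/9 + 2*sin(3*z)/27.
Then F(pi/3) - F(0) = (2*pi/27) - (0) = 2*pi/27.

2*pi/27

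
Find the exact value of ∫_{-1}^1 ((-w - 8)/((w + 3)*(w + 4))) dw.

Factor the denominator: w**2 + 7*w + 12 = (w + 4)(w + 3).
Partial fractions: (-w - 8)/((w + 3)*(w + 4)) = 4/(w + 4) - 5/(w + 3).
An antiderivative is F(w) = -5*log(w + 3) + 4*log(w + 4).
Then F(1) - F(-1) = (-10*log(2) + 4*log(5)) - (log(81/32)) = -4*log(3) - 5*log(2) + 4*log(5).

-4*log(3) - 5*log(2) + 4*log(5)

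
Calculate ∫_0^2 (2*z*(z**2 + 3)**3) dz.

Let u = z**2 + 3, so du = 2*z dz. When z = 0, u = 3; when z = 2, u = 7.
The integral becomes ∫ u**3 du from 3 to 7, with antiderivative u**4/4.
Back in z: F(z) = (z**2 + 3)**4/4.
Then F(2) - F(0) = (2401/4) - (81/4) = 580.

580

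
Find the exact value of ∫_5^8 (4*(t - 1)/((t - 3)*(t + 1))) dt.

-4*log(2) + 2*log(3) + 2*log(5)

Factor the denominator: t**2 - 2*t - 3 = (t + 1)(t - 3).
Partial fractions: 4*(t - 1)/((t - 3)*(t + 1)) = 2/(t + 1) + 2/(t - 3).
An antiderivative is F(t) = 2*log(t - 3) + 2*log(t + 1).
Then F(8) - F(5) = (2*log(5) + 4*log(3)) - (2*log(3) + 4*log(2)) = -4*log(2) + 2*log(3) + 2*log(5).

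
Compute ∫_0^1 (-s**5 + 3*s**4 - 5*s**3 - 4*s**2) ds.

By the power rule, an antiderivative is F(s) = -s**6/6 + 3*s**5/5 - 5*s**4/4 - 4*s**3/3.
Then F(1) - F(0) = (-43/20) - (0) = -43/20.

-43/20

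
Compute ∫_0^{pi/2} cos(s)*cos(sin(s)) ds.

Let u = sin(s), so du = cos(s) ds. When s = 0, u = 0; when s = pi/2, u = 1.
The integral becomes ∫ cos(u) du from 0 to 1, with antiderivative sin(u).
Back in s: F(s) = sin(sin(s)).
Then F(pi/2) - F(0) = (sin(1)) - (0) = sin(1).

sin(1)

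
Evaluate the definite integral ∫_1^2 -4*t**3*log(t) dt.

15/4 - 16*log(2)

Integrate by parts once (u = ln t, dv = -4*t**3 dt).
An antiderivative is F(t) = -t**4*(4*log(t) - 1)/4.
Then F(2) - F(1) = (4 - 16*log(2)) - (1/4) = 15/4 - 16*log(2).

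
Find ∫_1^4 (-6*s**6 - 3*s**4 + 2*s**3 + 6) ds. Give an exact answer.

-1015761/70

By the power rule, an antiderivative is F(s) = -6*s**7/7 - 3*s**5/5 + s**4/2 + 6*s.
Then F(4) - F(1) = (-507704/35) - (353/70) = -1015761/70.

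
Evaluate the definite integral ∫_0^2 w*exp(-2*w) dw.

(-5 + exp(4))*exp(-4)/4

Integrate by parts once (u = w, dv = exp(-2*w) dw).
An antiderivative is F(w) = (-2*w - 1)*exp(-2*w)/4.
Then F(2) - F(0) = (-5*exp(-4)/4) - (-1/4) = (-5 + exp(4))*exp(-4)/4.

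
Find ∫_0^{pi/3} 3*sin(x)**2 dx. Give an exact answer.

Use the identity sin^2(x) = (1 - cos(2*x))/2.
An antiderivative is F(x) = 3*x/2 - 3*sin(2*x)/4.
Then F(pi/3) - F(0) = (-3*sqrt(3)/8 + pi/2) - (0) = -3*sqrt(3)/8 + pi/2.

-3*sqrt(3)/8 + pi/2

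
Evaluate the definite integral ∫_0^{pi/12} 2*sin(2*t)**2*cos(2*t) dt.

1/24

Let u = sin(2*t), so du = 2*cos(2*t) dt. When t = 0, u = 0; when t = pi/12, u = 1/2.
The integral becomes ∫ u**2 du from 0 to 1/2, with antiderivative u**3/3.
Back in t: F(t) = sin(2*t)**3/3.
Then F(pi/12) - F(0) = (1/24) - (0) = 1/24.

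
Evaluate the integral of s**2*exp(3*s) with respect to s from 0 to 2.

-2/27 + 26*exp(6)/27

Integrate by parts twice (u = s^2, dv = exp(3*s) ds).
An antiderivative is F(s) = (9*s**2 - 6*s + 2)*exp(3*s)/27.
Then F(2) - F(0) = (26*exp(6)/27) - (2/27) = -2/27 + 26*exp(6)/27.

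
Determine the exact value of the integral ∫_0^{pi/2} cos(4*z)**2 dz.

pi/4

Use the identity cos^2(4*z) = (1 + cos(8*z))/2.
An antiderivative is F(z) = z/2 + sin(8*z)/16.
Then F(pi/2) - F(0) = (pi/4) - (0) = pi/4.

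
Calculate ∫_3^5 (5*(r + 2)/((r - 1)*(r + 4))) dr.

-2*log(7) + 3*log(2) + 4*log(3)

Factor the denominator: r**2 + 3*r - 4 = (r + 4)(r - 1).
Partial fractions: 5*(r + 2)/((r - 1)*(r + 4)) = 2/(r + 4) + 3/(r - 1).
An antiderivative is F(r) = 3*log(r - 1) + 2*log(r + 4).
Then F(5) - F(3) = (6*log(2) + 4*log(3)) - (3*log(2) + 2*log(7)) = -2*log(7) + 3*log(2) + 4*log(3).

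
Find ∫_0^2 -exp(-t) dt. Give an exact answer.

-1 + exp(-2)

An antiderivative is F(t) = exp(-t).
Then F(2) - F(0) = (exp(-2)) - (1) = -1 + exp(-2).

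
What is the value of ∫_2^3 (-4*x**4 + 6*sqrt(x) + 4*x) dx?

-794/5 - 8*sqrt(2) + 12*sqrt(3)

By the power rule, an antiderivative is F(x) = -4*x**5/5 + 4*x**(3/2) + 2*x**2.
Then F(3) - F(2) = (-882/5 + 12*sqrt(3)) - (-88/5 + 8*sqrt(2)) = -794/5 - 8*sqrt(2) + 12*sqrt(3).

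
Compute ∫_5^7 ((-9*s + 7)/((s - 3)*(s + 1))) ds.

Factor the denominator: s**2 - 2*s - 3 = (s + 1)(s - 3).
Partial fractions: (-9*s + 7)/((s - 3)*(s + 1)) = -4/(s + 1) - 5/(s - 3).
An antiderivative is F(s) = -5*log(s - 3) - 4*log(s + 1).
Then F(7) - F(5) = (-22*log(2)) - (-9*log(2) - 4*log(3)) = -13*log(2) + 4*log(3).

-13*log(2) + 4*log(3)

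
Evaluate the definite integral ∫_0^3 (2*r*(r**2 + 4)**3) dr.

28305/4

Let u = r**2 + 4, so du = 2*r dr. When r = 0, u = 4; when r = 3, u = 13.
The integral becomes ∫ u**3 du from 4 to 13, with antiderivative u**4/4.
Back in r: F(r) = (r**2 + 4)**4/4.
Then F(3) - F(0) = (28561/4) - (64) = 28305/4.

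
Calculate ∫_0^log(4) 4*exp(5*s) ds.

Let u = exp(s), so du = exp(s) ds. When s = 0, u = 1; when s = log(4), u = 4.
The integral becomes 4·∫ u**4 du from 1 to 4, with antiderivative 4*u**5/5.
Back in s: F(s) = 4*exp(5*s)/5.
Then F(log(4)) - F(0) = (4096/5) - (4/5) = 4092/5.

4092/5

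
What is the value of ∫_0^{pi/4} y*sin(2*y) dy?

1/4

Integrate by parts once (u = y, dv = sin(2*y) dy).
An antiderivative is F(y) = -y*cos(2*y)/2 + sin(2*y)/4.
Then F(pi/4) - F(0) = (1/4) - (0) = 1/4.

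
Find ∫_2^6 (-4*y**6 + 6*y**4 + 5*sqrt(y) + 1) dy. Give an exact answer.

By the power rule, an antiderivative is F(y) = -4*y**7/7 + 6*y**5/5 + 10*y**(3/2)/3 + y.
Then F(6) - F(2) = (-5271918/35 + 20*sqrt(6)) - (-1146/35 + 20*sqrt(2)/3) = -5270772/35 - 20*sqrt(2)/3 + 20*sqrt(6).

-5270772/35 - 20*sqrt(2)/3 + 20*sqrt(6)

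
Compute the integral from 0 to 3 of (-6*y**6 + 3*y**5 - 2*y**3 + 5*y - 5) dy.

-21603/14

By the power rule, an antiderivative is F(y) = -6*y**7/7 + y**6/2 - y**4/2 + 5*y**2/2 - 5*y.
Then F(3) - F(0) = (-21603/14) - (0) = -21603/14.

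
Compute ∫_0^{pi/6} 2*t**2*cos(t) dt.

Integrate by parts twice (u = t^2, dv = 2*cos(t) dt).
An antiderivative is F(t) = 2*t**2*sin(t) + 4*t*cos(t) - 4*sin(t).
Then F(pi/6) - F(0) = (-2 + pi**2/36 + sqrt(3)*pi/3) - (0) = -2 + pi**2/36 + sqrt(3)*pi/3.

-2 + pi**2/36 + sqrt(3)*pi/3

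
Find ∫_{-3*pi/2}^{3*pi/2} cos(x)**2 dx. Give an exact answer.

Use the identity cos^2(x) = (1 + cos(2*x))/2.
An antiderivative is F(x) = x/2 + sin(2*x)/4.
Then F(3*pi/2) - F(-3*pi/2) = (3*pi/4) - (-3*pi/4) = 3*pi/2.

3*pi/2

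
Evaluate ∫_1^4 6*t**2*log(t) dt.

-42 + 256*log(2)

Integrate by parts once (u = ln t, dv = 6*t**2 dt).
An antiderivative is F(t) = 2*t**3*(3*log(t) - 1)/3.
Then F(4) - F(1) = (-128/3 + 256*log(2)) - (-2/3) = -42 + 256*log(2).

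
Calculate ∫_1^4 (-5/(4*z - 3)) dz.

An antiderivative is F(z) = -5*log(4*z - 3)/4.
Then F(4) - F(1) = (-5*log(13)/4) - (0) = -5*log(13)/4.

-5*log(13)/4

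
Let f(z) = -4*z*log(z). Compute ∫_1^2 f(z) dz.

3 - 8*log(2)

Integrate by parts once (u = ln z, dv = -4*z dz).
An antiderivative is F(z) = -z**2*(2*log(z) - 1).
Then F(2) - F(1) = (4 - 8*log(2)) - (1) = 3 - 8*log(2).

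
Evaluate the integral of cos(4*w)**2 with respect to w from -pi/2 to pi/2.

Use the identity cos^2(4*w) = (1 + cos(8*w))/2.
An antiderivative is F(w) = w/2 + sin(8*w)/16.
Then F(pi/2) - F(-pi/2) = (pi/4) - (-pi/4) = pi/2.

pi/2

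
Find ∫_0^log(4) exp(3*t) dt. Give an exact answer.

Let u = exp(t), so du = exp(t) dt. When t = 0, u = 1; when t = log(4), u = 4.
The integral becomes ∫ u**2 du from 1 to 4, with antiderivative u**3/3.
Back in t: F(t) = exp(3*t)/3.
Then F(log(4)) - F(0) = (64/3) - (1/3) = 21.

21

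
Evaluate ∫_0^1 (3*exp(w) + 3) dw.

3*E

An antiderivative is F(w) = 3*w + 3*exp(w).
Then F(1) - F(0) = (3 + 3*E) - (3) = 3*E.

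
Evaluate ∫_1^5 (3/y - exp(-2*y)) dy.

An antiderivative is F(y) = 3*log(y) + exp(-2*y)/2.
Then F(5) - F(1) = (exp(-10)/2 + 3*log(5)) - (exp(-2)/2) = (-exp(8) + 1 + 6*exp(10)*log(5))*exp(-10)/2.

(-exp(8) + 1 + 6*exp(10)*log(5))*exp(-10)/2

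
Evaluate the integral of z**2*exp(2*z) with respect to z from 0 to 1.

-1/4 + exp(2)/4

Integrate by parts twice (u = z^2, dv = exp(2*z) dz).
An antiderivative is F(z) = (2*z**2 - 2*z + 1)*exp(2*z)/4.
Then F(1) - F(0) = (exp(2)/4) - (1/4) = -1/4 + exp(2)/4.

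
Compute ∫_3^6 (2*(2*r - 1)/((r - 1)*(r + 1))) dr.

-7*log(2) + log(5) + 3*log(7)

Factor the denominator: r**2 - 1 = (r + 1)(r - 1).
Partial fractions: 2*(2*r - 1)/((r - 1)*(r + 1)) = 3/(r + 1) + 1/(r - 1).
An antiderivative is F(r) = log(r - 1) + 3*log(r + 1).
Then F(6) - F(3) = (log(5) + 3*log(7)) - (7*log(2)) = -7*log(2) + log(5) + 3*log(7).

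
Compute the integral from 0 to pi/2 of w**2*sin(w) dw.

-2 + pi

Integrate by parts twice (u = w^2, dv = sin(w) dw).
An antiderivative is F(w) = -w**2*cos(w) + 2*w*sin(w) + 2*cos(w).
Then F(pi/2) - F(0) = (pi) - (2) = -2 + pi.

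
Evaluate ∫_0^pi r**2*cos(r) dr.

Integrate by parts twice (u = r^2, dv = cos(r) dr).
An antiderivative is F(r) = r**2*sin(r) + 2*r*cos(r) - 2*sin(r).
Then F(pi) - F(0) = (-2*pi) - (0) = -2*pi.

-2*pi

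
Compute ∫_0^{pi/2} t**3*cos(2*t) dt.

3/4 - 3*pi**2/16

Integrate by parts 3 times (u = t^3, dv = cos(2*t) dt).
An antiderivative is F(t) = t**3*sin(2*t)/2 + 3*t**2*cos(2*t)/4 - 3*t*sin(2*t)/4 - 3*cos(2*t)/8.
Then F(pi/2) - F(0) = (3/8 - 3*pi**2/16) - (-3/8) = 3/4 - 3*pi**2/16.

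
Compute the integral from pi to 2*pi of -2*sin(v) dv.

An antiderivative is F(v) = 2*cos(v).
Then F(2*pi) - F(pi) = (2) - (-2) = 4.

4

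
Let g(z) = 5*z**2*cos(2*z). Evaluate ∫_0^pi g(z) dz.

Integrate by parts twice (u = z^2, dv = 5*cos(2*z) dz).
An antiderivative is F(z) = 5*z**2*sin(2*z)/2 + 5*z*cos(2*z)/2 - 5*sin(2*z)/4.
Then F(pi) - F(0) = (5*pi/2) - (0) = 5*pi/2.

5*pi/2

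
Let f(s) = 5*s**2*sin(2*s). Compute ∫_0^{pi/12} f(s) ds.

-5/4 - 5*sqrt(3)*pi**2/576 + 5*pi/48 + 5*sqrt(3)/8

Integrate by parts twice (u = s^2, dv = 5*sin(2*s) ds).
An antiderivative is F(s) = -5*s**2*cos(2*s)/2 + 5*s*sin(2*s)/2 + 5*cos(2*s)/4.
Then F(pi/12) - F(0) = (-5*sqrt(3)*pi**2/576 + 5*pi/48 + 5*sqrt(3)/8) - (5/4) = -5/4 - 5*sqrt(3)*pi**2/576 + 5*pi/48 + 5*sqrt(3)/8.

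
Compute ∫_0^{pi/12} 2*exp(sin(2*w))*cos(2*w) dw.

Let u = sin(2*w), so du = 2*cos(2*w) dw. When w = 0, u = 0; when w = pi/12, u = 1/2.
The integral becomes ∫ exp(u) du from 0 to 1/2, with antiderivative exp(u).
Back in w: F(w) = exp(sin(2*w)).
Then F(pi/12) - F(0) = (exp(1/2)) - (1) = -1 + exp(1/2).

-1 + exp(1/2)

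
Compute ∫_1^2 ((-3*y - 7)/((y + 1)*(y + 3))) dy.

log(16/45)

Factor the denominator: y**2 + 4*y + 3 = (y + 3)(y + 1).
Partial fractions: (-3*y - 7)/((y + 1)*(y + 3)) = -1/(y + 3) - 2/(y + 1).
An antiderivative is F(y) = -2*log(y + 1) - log(y + 3).
Then F(2) - F(1) = (-log(45)) - (-log(16)) = log(16/45).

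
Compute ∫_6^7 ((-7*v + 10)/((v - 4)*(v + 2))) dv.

-11*log(3) + 15*log(2)

Factor the denominator: v**2 - 2*v - 8 = (v + 2)(v - 4).
Partial fractions: (-7*v + 10)/((v - 4)*(v + 2)) = -4/(v + 2) - 3/(v - 4).
An antiderivative is F(v) = -3*log(v - 4) - 4*log(v + 2).
Then F(7) - F(6) = (-11*log(3)) - (-15*log(2)) = -11*log(3) + 15*log(2).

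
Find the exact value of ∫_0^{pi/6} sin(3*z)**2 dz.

pi/12

Use the identity sin^2(3*z) = (1 - cos(6*z))/2.
An antiderivative is F(z) = z/2 - sin(6*z)/12.
Then F(pi/6) - F(0) = (pi/12) - (0) = pi/12.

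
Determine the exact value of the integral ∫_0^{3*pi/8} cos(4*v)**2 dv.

Use the identity cos^2(4*v) = (1 + cos(8*v))/2.
An antiderivative is F(v) = v/2 + sin(8*v)/16.
Then F(3*pi/8) - F(0) = (3*pi/16) - (0) = 3*pi/16.

3*pi/16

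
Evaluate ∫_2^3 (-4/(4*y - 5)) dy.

An antiderivative is F(y) = -log(4*y - 5).
Then F(3) - F(2) = (-log(7)) - (-log(3)) = log(3/7).

log(3/7)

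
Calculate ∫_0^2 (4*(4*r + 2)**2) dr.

Let u = 4*r + 2, so du = 4 dr. When r = 0, u = 2; when r = 2, u = 10.
The integral becomes ∫ u**2 du from 2 to 10, with antiderivative u**3/3.
Back in r: F(r) = (4*r + 2)**3/3.
Then F(2) - F(0) = (1000/3) - (8/3) = 992/3.

992/3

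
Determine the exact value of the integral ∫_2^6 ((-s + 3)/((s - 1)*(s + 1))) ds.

Factor the denominator: s**2 - 1 = (s + 1)(s - 1).
Partial fractions: (-s + 3)/((s - 1)*(s + 1)) = -2/(s + 1) + 1/(s - 1).
An antiderivative is F(s) = log(s - 1) - 2*log(s + 1).
Then F(6) - F(2) = (log(5/49)) - (-log(9)) = log(45/49).

log(45/49)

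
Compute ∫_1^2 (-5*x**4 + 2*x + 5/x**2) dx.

By the power rule, an antiderivative is F(x) = -x**5 + x**2 - 5/x.
Then F(2) - F(1) = (-61/2) - (-5) = -51/2.

-51/2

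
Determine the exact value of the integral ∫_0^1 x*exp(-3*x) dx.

Integrate by parts once (u = x, dv = exp(-3*x) dx).
An antiderivative is F(x) = (-3*x - 1)*exp(-3*x)/9.
Then F(1) - F(0) = (-4*exp(-3)/9) - (-1/9) = (-4 + exp(3))*exp(-3)/9.

(-4 + exp(3))*exp(-3)/9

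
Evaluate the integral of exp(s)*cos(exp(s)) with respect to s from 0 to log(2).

-sin(1) + sin(2)

Let u = exp(s), so du = exp(s) ds. When s = 0, u = 1; when s = log(2), u = 2.
The integral becomes ∫ cos(u) du from 1 to 2, with antiderivative sin(u).
Back in s: F(s) = sin(exp(s)).
Then F(log(2)) - F(0) = (sin(2)) - (sin(1)) = -sin(1) + sin(2).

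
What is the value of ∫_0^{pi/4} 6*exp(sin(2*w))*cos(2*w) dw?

Let u = sin(2*w), so du = 2*cos(2*w) dw. When w = 0, u = 0; when w = pi/4, u = 1.
The integral becomes 3·∫ exp(u) du from 0 to 1, with antiderivative 3*exp(u).
Back in w: F(w) = 3*exp(sin(2*w)).
Then F(pi/4) - F(0) = (3*E) - (3) = -3 + 3*E.

-3 + 3*E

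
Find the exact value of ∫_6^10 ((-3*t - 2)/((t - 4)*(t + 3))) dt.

Factor the denominator: t**2 - t - 12 = (t + 3)(t - 4).
Partial fractions: (-3*t - 2)/((t - 4)*(t + 3)) = -1/(t + 3) - 2/(t - 4).
An antiderivative is F(t) = -2*log(t - 4) - log(t + 3).
Then F(10) - F(6) = (-log(13) - 2*log(3) - 2*log(2)) - (-log(36)) = -log(13).

-log(13)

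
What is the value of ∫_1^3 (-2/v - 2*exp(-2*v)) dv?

An antiderivative is F(v) = -2*log(v) + exp(-2*v).
Then F(3) - F(1) = (-2*log(3) + exp(-6)) - (exp(-2)) = -2*log(3) - exp(-2) + exp(-6).

-2*log(3) - exp(-2) + exp(-6)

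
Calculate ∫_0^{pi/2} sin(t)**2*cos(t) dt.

Let u = sin(t), so du = cos(t) dt. When t = 0, u = 0; when t = pi/2, u = 1.
The integral becomes ∫ u**2 du from 0 to 1, with antiderivative u**3/3.
Back in t: F(t) = sin(t)**3/3.
Then F(pi/2) - F(0) = (1/3) - (0) = 1/3.

1/3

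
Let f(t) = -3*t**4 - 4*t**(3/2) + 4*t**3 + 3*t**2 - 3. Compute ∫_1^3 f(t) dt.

By the power rule, an antiderivative is F(t) = -8*t**(5/2)/5 - 3*t**5/5 + t**4 + t**3 - 3*t.
Then F(3) - F(1) = (-234/5 - 72*sqrt(3)/5) - (-16/5) = -218/5 - 72*sqrt(3)/5.

-218/5 - 72*sqrt(3)/5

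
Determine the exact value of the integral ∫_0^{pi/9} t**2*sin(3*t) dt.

Integrate by parts twice (u = t^2, dv = sin(3*t) dt).
An antiderivative is F(t) = -t**2*cos(3*t)/3 + 2*t*sin(3*t)/9 + 2*cos(3*t)/27.
Then F(pi/9) - F(0) = (-pi**2/486 + 1/27 + sqrt(3)*pi/81) - (2/27) = -1/27 - pi**2/486 + sqrt(3)*pi/81.

-1/27 - pi**2/486 + sqrt(3)*pi/81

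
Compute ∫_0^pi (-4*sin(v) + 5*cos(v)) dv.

An antiderivative is F(v) = 5*sin(v) + 4*cos(v).
Then F(pi) - F(0) = (-4) - (4) = -8.

-8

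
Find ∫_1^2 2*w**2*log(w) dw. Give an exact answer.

-14/9 + 16*log(2)/3

Integrate by parts once (u = ln w, dv = 2*w**2 dw).
An antiderivative is F(w) = 2*w**3*(3*log(w) - 1)/9.
Then F(2) - F(1) = (-16/9 + 16*log(2)/3) - (-2/9) = -14/9 + 16*log(2)/3.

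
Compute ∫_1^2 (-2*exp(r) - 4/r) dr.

-2*exp(2) - 4*log(2) + 2*exp(1)

An antiderivative is F(r) = -2*exp(r) - 4*log(r).
Then F(2) - F(1) = (-2*exp(2) - log(16)) - (-2*exp(1)) = -2*exp(2) - 4*log(2) + 2*exp(1).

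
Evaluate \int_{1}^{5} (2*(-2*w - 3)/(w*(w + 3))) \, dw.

Factor the denominator: w**2 + 3*w = (w + 3)w.
Partial fractions: 2*(-2*w - 3)/(w*(w + 3)) = -2/(w + 3) - 2/w.
An antiderivative is F(w) = -2*log(w) - 2*log(w + 3).
Then F(5) - F(1) = (-6*log(2) - 2*log(5)) - (-log(16)) = -log(100).

-log(100)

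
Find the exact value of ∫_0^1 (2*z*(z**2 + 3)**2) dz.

Let u = z**2 + 3, so du = 2*z dz. When z = 0, u = 3; when z = 1, u = 4.
The integral becomes ∫ u**2 du from 3 to 4, with antiderivative u**3/3.
Back in z: F(z) = (z**2 + 3)**3/3.
Then F(1) - F(0) = (64/3) - (9) = 37/3.

37/3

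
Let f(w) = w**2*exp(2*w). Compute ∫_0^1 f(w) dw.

Integrate by parts twice (u = w^2, dv = exp(2*w) dw).
An antiderivative is F(w) = (2*w**2 - 2*w + 1)*exp(2*w)/4.
Then F(1) - F(0) = (exp(2)/4) - (1/4) = -1/4 + exp(2)/4.

-1/4 + exp(2)/4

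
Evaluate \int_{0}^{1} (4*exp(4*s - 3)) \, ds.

-(1 - exp(4))*exp(-3)

Let u = 4*s - 3, so du = 4 ds. When s = 0, u = -3; when s = 1, u = 1.
The integral becomes ∫ exp(u) du from -3 to 1, with antiderivative exp(u).
Back in s: F(s) = exp(4*s - 3).
Then F(1) - F(0) = (exp(1)) - (exp(-3)) = -(1 - exp(4))*exp(-3).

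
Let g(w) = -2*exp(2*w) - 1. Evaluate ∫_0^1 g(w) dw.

-exp(2)

An antiderivative is F(w) = -exp(2*w) - w.
Then F(1) - F(0) = (-exp(2) - 1) - (-1) = -exp(2).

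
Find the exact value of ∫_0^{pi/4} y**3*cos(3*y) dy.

Integrate by parts 3 times (u = y^3, dv = cos(3*y) dy).
An antiderivative is F(y) = y**3*sin(3*y)/3 + y**2*cos(3*y)/3 - 2*y*sin(3*y)/9 - 2*cos(3*y)/27.
Then F(pi/4) - F(0) = (sqrt(2)*(-36*pi**2 - 96*pi + 128 + 9*pi**3)/3456) - (-2/27) = -sqrt(2)*pi**2/96 - sqrt(2)*pi/36 + sqrt(2)/27 + 2/27 + sqrt(2)*pi**3/384.

-sqrt(2)*pi**2/96 - sqrt(2)*pi/36 + sqrt(2)/27 + 2/27 + sqrt(2)*pi**3/384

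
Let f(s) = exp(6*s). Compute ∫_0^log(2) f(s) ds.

Let u = exp(s), so du = exp(s) ds. When s = 0, u = 1; when s = log(2), u = 2.
The integral becomes ∫ u**5 du from 1 to 2, with antiderivative u**6/6.
Back in s: F(s) = exp(6*s)/6.
Then F(log(2)) - F(0) = (32/3) - (1/6) = 21/2.

21/2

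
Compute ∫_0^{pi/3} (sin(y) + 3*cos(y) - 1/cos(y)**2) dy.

An antiderivative is F(y) = 3*sin(y) - cos(y) - tan(y).
Then F(pi/3) - F(0) = (-1/2 + sqrt(3)/2) - (-1) = 1/2 + sqrt(3)/2.

1/2 + sqrt(3)/2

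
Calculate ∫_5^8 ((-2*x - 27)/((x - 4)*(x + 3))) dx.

-19*log(2) + 3*log(11)

Factor the denominator: x**2 - x - 12 = (x + 3)(x - 4).
Partial fractions: (-2*x - 27)/((x - 4)*(x + 3)) = 3/(x + 3) - 5/(x - 4).
An antiderivative is F(x) = -5*log(x - 4) + 3*log(x + 3).
Then F(8) - F(5) = (-10*log(2) + 3*log(11)) - (9*log(2)) = -19*log(2) + 3*log(11).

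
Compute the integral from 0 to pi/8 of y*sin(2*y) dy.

Integrate by parts once (u = y, dv = sin(2*y) dy).
An antiderivative is F(y) = -y*cos(2*y)/2 + sin(2*y)/4.
Then F(pi/8) - F(0) = (sqrt(2)*(4 - pi)/32) - (0) = sqrt(2)*(4 - pi)/32.

sqrt(2)*(4 - pi)/32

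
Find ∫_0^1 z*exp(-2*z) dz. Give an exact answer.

Integrate by parts once (u = z, dv = exp(-2*z) dz).
An antiderivative is F(z) = (-2*z - 1)*exp(-2*z)/4.
Then F(1) - F(0) = (-3*exp(-2)/4) - (-1/4) = (-3 + exp(2))*exp(-2)/4.

(-3 + exp(2))*exp(-2)/4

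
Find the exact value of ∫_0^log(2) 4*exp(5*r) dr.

Let u = exp(r), so du = exp(r) dr. When r = 0, u = 1; when r = log(2), u = 2.
The integral becomes 4·∫ u**4 du from 1 to 2, with antiderivative 4*u**5/5.
Back in r: F(r) = 4*exp(5*r)/5.
Then F(log(2)) - F(0) = (128/5) - (4/5) = 124/5.

124/5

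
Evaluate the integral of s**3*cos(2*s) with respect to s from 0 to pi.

Integrate by parts 3 times (u = s^3, dv = cos(2*s) ds).
An antiderivative is F(s) = s**3*sin(2*s)/2 + 3*s**2*cos(2*s)/4 - 3*s*sin(2*s)/4 - 3*cos(2*s)/8.
Then F(pi) - F(0) = (-3/8 + 3*pi**2/4) - (-3/8) = 3*pi**2/4.

3*pi**2/4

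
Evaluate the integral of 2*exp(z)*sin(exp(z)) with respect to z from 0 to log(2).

Let u = exp(z), so du = exp(z) dz. When z = 0, u = 1; when z = log(2), u = 2.
The integral becomes 2·∫ sin(u) du from 1 to 2, with antiderivative -2*cos(u).
Back in z: F(z) = -2*cos(exp(z)).
Then F(log(2)) - F(0) = (-2*cos(2)) - (-2*cos(1)) = -2*cos(2) + 2*cos(1).

-2*cos(2) + 2*cos(1)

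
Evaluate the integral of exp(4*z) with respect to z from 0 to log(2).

15/4

Let u = exp(z), so du = exp(z) dz. When z = 0, u = 1; when z = log(2), u = 2.
The integral becomes ∫ u**3 du from 1 to 2, with antiderivative u**4/4.
Back in z: F(z) = exp(4*z)/4.
Then F(log(2)) - F(0) = (4) - (1/4) = 15/4.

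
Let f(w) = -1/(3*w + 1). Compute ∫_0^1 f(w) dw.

-2*log(2)/3

An antiderivative is F(w) = -log(3*w + 1)/3.
Then F(1) - F(0) = (-2*log(2)/3) - (0) = -2*log(2)/3.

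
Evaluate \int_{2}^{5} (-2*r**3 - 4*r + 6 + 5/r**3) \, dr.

By the power rule, an antiderivative is F(r) = -r**4/2 - 2*r**2 + 6*r - 5/(2*r**2).
Then F(5) - F(2) = (-1663/5) - (-37/8) = -13119/40.

-13119/40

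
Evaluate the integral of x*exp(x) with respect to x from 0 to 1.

Integrate by parts once (u = x, dv = exp(x) dx).
An antiderivative is F(x) = (x - 1)*exp(x).
Then F(1) - F(0) = (0) - (-1) = 1.

1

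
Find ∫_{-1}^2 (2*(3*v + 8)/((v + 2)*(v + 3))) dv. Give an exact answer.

2*log(5) + 6*log(2)

Factor the denominator: v**2 + 5*v + 6 = (v + 3)(v + 2).
Partial fractions: 2*(3*v + 8)/((v + 2)*(v + 3)) = 2/(v + 3) + 4/(v + 2).
An antiderivative is F(v) = 4*log(v + 2) + 2*log(v + 3).
Then F(2) - F(-1) = (2*log(5) + 8*log(2)) - (log(4)) = 2*log(5) + 6*log(2).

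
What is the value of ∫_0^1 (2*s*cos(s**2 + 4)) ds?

sin(5) - sin(4)

Let u = s**2 + 4, so du = 2*s ds. When s = 0, u = 4; when s = 1, u = 5.
The integral becomes ∫ cos(u) du from 4 to 5, with antiderivative sin(u).
Back in s: F(s) = sin(s**2 + 4).
Then F(1) - F(0) = (sin(5)) - (sin(4)) = sin(5) - sin(4).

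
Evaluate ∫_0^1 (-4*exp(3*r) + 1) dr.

An antiderivative is F(r) = -4*exp(3*r)/3 + r.
Then F(1) - F(0) = (1 - 4*exp(3)/3) - (-4/3) = 7/3 - 4*exp(3)/3.

7/3 - 4*exp(3)/3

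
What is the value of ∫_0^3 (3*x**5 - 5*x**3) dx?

By the power rule, an antiderivative is F(x) = x**6/2 - 5*x**4/4.
Then F(3) - F(0) = (1053/4) - (0) = 1053/4.

1053/4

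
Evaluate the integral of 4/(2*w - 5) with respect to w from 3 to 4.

An antiderivative is F(w) = 2*log(2*w - 5).
Then F(4) - F(3) = (log(9)) - (0) = log(9).

log(9)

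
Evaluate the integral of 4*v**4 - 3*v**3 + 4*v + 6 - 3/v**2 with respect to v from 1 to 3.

798/5

By the power rule, an antiderivative is F(v) = 4*v**5/5 - 3*v**4/4 + 2*v**2 + 6*v + 3/v.
Then F(3) - F(1) = (3413/20) - (221/20) = 798/5.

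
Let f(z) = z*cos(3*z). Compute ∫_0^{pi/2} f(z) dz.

-pi/6 - 1/9

Integrate by parts once (u = z, dv = cos(3*z) dz).
An antiderivative is F(z) = z*sin(3*z)/3 + cos(3*z)/9.
Then F(pi/2) - F(0) = (-pi/6) - (1/9) = -pi/6 - 1/9.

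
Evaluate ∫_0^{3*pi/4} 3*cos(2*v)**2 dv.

9*pi/8

Use the identity cos^2(2*v) = (1 + cos(4*v))/2.
An antiderivative is F(v) = 3*v/2 + 3*sin(4*v)/8.
Then F(3*pi/4) - F(0) = (9*pi/8) - (0) = 9*pi/8.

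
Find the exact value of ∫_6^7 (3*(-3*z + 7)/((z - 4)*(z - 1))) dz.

Factor the denominator: z**2 - 5*z + 4 = (z - 1)(z - 4).
Partial fractions: 3*(-3*z + 7)/((z - 4)*(z - 1)) = -4/(z - 1) - 5/(z - 4).
An antiderivative is F(z) = -5*log(z - 4) - 4*log(z - 1).
Then F(7) - F(6) = (-9*log(3) - 4*log(2)) - (-4*log(5) - 5*log(2)) = -9*log(3) + log(2) + 4*log(5).

-9*log(3) + log(2) + 4*log(5)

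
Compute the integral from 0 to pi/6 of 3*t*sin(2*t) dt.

Integrate by parts once (u = t, dv = 3*sin(2*t) dt).
An antiderivative is F(t) = -3*t*cos(2*t)/2 + 3*sin(2*t)/4.
Then F(pi/6) - F(0) = (-pi/8 + 3*sqrt(3)/8) - (0) = -pi/8 + 3*sqrt(3)/8.

-pi/8 + 3*sqrt(3)/8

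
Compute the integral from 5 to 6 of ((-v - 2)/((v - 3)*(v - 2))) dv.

-9*log(3) + 13*log(2)

Factor the denominator: v**2 - 5*v + 6 = (v - 2)(v - 3).
Partial fractions: (-v - 2)/((v - 3)*(v - 2)) = 4/(v - 2) - 5/(v - 3).
An antiderivative is F(v) = -5*log(v - 3) + 4*log(v - 2).
Then F(6) - F(5) = (-5*log(3) + 8*log(2)) - (log(81/32)) = -9*log(3) + 13*log(2).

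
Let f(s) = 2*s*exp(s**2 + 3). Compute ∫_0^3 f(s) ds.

Let u = s**2 + 3, so du = 2*s ds. When s = 0, u = 3; when s = 3, u = 12.
The integral becomes ∫ exp(u) du from 3 to 12, with antiderivative exp(u).
Back in s: F(s) = exp(s**2 + 3).
Then F(3) - F(0) = (exp(12)) - (exp(3)) = -exp(3) + exp(12).

-exp(3) + exp(12)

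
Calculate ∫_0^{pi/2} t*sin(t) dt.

Integrate by parts once (u = t, dv = sin(t) dt).
An antiderivative is F(t) = -t*cos(t) + sin(t).
Then F(pi/2) - F(0) = (1) - (0) = 1.

1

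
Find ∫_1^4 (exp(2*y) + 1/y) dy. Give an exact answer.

An antiderivative is F(y) = exp(2*y)/2 + log(y).
Then F(4) - F(1) = (log(4) + exp(8)/2) - (exp(2)/2) = -exp(2)/2 + log(4) + exp(8)/2.

-exp(2)/2 + log(4) + exp(8)/2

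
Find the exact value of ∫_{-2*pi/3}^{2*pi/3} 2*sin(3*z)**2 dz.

Use the identity sin^2(3*z) = (1 - cos(6*z))/2.
An antiderivative is F(z) = z - sin(6*z)/6.
Then F(2*pi/3) - F(-2*pi/3) = (2*pi/3) - (-2*pi/3) = 4*pi/3.

4*pi/3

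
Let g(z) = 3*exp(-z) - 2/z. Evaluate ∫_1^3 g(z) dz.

An antiderivative is F(z) = -2*log(z) - 3*exp(-z).
Then F(3) - F(1) = (-2*log(3) - 3*exp(-3)) - (-3*exp(-1)) = -2*log(3) - 3*exp(-3) + 3*exp(-1).

-2*log(3) - 3*exp(-3) + 3*exp(-1)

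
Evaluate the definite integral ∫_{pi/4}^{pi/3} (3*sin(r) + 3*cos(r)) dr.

An antiderivative is F(r) = 3*sin(r) - 3*cos(r).
Then F(pi/3) - F(pi/4) = (-3/2 + 3*sqrt(3)/2) - (0) = -3/2 + 3*sqrt(3)/2.

-3/2 + 3*sqrt(3)/2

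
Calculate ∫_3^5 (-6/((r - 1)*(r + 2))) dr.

log(49/100)

Factor the denominator: r**2 + r - 2 = (r + 2)(r - 1).
Partial fractions: -6/((r - 1)*(r + 2)) = 2/(r + 2) - 2/(r - 1).
An antiderivative is F(r) = -2*log(r - 1) + 2*log(r + 2).
Then F(5) - F(3) = (log(49/16)) - (log(25/4)) = log(49/100).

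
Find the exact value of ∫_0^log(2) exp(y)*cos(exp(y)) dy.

-sin(1) + sin(2)

Let u = exp(y), so du = exp(y) dy. When y = 0, u = 1; when y = log(2), u = 2.
The integral becomes ∫ cos(u) du from 1 to 2, with antiderivative sin(u).
Back in y: F(y) = sin(exp(y)).
Then F(log(2)) - F(0) = (sin(2)) - (sin(1)) = -sin(1) + sin(2).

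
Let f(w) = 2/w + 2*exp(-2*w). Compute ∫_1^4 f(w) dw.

An antiderivative is F(w) = 2*log(w) - exp(-2*w).
Then F(4) - F(1) = (-exp(-8) + 4*log(2)) - (-exp(-2)) = -exp(-8) + exp(-2) + 4*log(2).

-exp(-8) + exp(-2) + 4*log(2)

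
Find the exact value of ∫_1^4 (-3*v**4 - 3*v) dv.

-6363/10

By the power rule, an antiderivative is F(v) = -3*v**5/5 - 3*v**2/2.
Then F(4) - F(1) = (-3192/5) - (-21/10) = -6363/10.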